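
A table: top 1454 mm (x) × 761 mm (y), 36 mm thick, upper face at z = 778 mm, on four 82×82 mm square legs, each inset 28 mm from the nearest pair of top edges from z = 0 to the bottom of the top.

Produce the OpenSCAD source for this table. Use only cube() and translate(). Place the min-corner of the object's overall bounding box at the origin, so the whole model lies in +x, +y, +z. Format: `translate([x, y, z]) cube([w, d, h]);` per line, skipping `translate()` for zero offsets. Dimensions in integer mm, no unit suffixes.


translate([0, 0, 742]) cube([1454, 761, 36]);
translate([28, 28, 0]) cube([82, 82, 742]);
translate([1344, 28, 0]) cube([82, 82, 742]);
translate([28, 651, 0]) cube([82, 82, 742]);
translate([1344, 651, 0]) cube([82, 82, 742]);


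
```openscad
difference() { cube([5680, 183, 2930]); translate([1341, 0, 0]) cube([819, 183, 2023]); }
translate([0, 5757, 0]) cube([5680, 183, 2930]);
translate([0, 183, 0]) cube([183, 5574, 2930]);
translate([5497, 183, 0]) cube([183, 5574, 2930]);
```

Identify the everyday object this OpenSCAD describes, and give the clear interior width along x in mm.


A single room. The interior width is 5314 mm.

Four walls enclosing a rectangle with a door in the front wall — a room. Outside width 5680 minus two 183 mm walls gives 5314 mm.


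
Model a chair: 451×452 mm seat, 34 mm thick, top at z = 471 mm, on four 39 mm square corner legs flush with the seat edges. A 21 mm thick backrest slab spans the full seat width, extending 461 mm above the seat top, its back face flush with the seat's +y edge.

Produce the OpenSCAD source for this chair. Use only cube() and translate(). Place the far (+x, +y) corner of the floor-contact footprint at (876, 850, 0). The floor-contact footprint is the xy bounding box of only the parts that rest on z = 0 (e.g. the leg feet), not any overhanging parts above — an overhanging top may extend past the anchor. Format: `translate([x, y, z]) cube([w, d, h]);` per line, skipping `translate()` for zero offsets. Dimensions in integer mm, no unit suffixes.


translate([425, 398, 437]) cube([451, 452, 34]);
translate([425, 398, 0]) cube([39, 39, 437]);
translate([837, 398, 0]) cube([39, 39, 437]);
translate([425, 811, 0]) cube([39, 39, 437]);
translate([837, 811, 0]) cube([39, 39, 437]);
translate([425, 829, 471]) cube([451, 21, 461]);


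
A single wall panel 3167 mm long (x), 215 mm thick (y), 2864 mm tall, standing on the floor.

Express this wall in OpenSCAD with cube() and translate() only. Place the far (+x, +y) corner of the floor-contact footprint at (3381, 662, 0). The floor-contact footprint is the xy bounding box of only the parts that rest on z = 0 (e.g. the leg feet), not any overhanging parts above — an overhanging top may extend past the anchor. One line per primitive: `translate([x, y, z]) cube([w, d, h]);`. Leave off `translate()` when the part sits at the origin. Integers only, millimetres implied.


translate([214, 447, 0]) cube([3167, 215, 2864]);


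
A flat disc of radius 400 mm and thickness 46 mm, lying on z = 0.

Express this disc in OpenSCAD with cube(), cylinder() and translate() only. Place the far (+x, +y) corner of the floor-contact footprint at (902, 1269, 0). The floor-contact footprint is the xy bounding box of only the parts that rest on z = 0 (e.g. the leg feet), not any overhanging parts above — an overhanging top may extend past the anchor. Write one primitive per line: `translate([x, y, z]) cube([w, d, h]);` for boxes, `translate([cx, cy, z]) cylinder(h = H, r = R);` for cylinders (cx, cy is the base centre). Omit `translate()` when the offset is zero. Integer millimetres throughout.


translate([502, 869, 0]) cylinder(h = 46, r = 400);


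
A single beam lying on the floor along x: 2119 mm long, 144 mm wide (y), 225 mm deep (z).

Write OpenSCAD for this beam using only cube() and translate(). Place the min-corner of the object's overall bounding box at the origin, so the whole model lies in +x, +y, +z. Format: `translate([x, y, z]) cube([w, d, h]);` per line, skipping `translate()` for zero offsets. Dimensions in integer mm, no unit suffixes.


cube([2119, 144, 225]);


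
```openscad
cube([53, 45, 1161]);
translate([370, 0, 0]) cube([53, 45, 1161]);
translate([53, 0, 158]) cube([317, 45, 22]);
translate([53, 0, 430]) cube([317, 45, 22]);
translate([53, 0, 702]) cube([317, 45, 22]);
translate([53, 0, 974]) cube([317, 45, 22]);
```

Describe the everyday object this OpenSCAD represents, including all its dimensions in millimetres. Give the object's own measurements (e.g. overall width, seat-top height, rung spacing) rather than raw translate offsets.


A straight ladder. Two 53×45 mm vertical rails, 1161 mm tall, stand 423 mm apart (outside-to-outside) with their front faces coplanar on the −y side. 4 rungs, each 45 mm deep and 22 mm tall, span between the inner faces of the rails, front faces flush with the rails. The lowest rung's underside is at z = 158 mm and rungs are spaced 272 mm apart (underside to underside).


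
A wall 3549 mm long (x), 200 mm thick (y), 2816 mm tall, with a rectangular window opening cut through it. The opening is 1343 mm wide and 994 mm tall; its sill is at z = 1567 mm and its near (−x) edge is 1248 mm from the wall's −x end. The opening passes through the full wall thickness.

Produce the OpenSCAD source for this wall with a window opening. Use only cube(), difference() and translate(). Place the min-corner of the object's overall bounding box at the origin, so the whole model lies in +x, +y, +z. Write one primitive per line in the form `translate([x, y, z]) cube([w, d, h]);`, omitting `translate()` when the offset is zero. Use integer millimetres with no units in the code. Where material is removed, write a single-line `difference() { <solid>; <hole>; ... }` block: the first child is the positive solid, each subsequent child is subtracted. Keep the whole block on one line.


difference() { cube([3549, 200, 2816]); translate([1248, 0, 1567]) cube([1343, 200, 994]); }


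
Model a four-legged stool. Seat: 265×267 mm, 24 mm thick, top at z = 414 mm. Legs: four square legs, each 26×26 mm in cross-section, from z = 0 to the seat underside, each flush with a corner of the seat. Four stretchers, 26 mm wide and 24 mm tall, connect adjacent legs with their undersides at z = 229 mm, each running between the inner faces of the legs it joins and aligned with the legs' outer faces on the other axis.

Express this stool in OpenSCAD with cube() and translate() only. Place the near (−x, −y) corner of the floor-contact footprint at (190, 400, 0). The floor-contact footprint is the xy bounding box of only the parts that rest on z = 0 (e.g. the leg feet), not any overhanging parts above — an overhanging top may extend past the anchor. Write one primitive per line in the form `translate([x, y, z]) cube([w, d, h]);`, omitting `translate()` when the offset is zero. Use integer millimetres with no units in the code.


// leg_h = 414 - 24 = 390
// stretcher span = 265 - 2*26 = 213
translate([190, 400, 390]) cube([265, 267, 24]);
translate([190, 400, 0]) cube([26, 26, 390]);
translate([429, 400, 0]) cube([26, 26, 390]);
translate([190, 641, 0]) cube([26, 26, 390]);
translate([429, 641, 0]) cube([26, 26, 390]);
translate([216, 400, 229]) cube([213, 26, 24]);
translate([216, 641, 229]) cube([213, 26, 24]);
translate([190, 426, 229]) cube([26, 215, 24]);
translate([429, 426, 229]) cube([26, 215, 24]);


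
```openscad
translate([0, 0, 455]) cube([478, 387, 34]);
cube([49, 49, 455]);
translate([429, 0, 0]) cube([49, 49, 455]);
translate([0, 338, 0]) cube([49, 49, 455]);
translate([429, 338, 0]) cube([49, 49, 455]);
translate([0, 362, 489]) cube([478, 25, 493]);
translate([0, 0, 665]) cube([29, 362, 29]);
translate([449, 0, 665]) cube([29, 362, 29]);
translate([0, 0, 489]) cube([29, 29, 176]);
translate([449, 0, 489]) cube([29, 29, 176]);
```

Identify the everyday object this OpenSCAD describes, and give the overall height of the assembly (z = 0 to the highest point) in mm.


A chair. The overall height is 982 mm.

A slab on four corner posts with a tall panel at the back — a chair. The seat slab sits at z = 455 with thickness 34, and the 493 mm backrest starts at the seat top, so the overall height is 455 + 34 + 493 = 982 mm.


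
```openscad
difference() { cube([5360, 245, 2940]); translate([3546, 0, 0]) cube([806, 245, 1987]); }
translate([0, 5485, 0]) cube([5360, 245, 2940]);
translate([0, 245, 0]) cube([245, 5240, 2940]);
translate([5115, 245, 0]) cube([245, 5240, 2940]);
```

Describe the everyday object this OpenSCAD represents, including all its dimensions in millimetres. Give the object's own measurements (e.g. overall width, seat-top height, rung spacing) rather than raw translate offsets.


A single room: four walls, each 2940 mm tall and 245 mm thick, enclosing an outside footprint 5360×5730 mm (x × y), no floor or roof. The front and back walls (−y and +y sides) run the full x-width; the side walls fit between their inner faces. A door opening 806 mm wide and 1987 mm tall is cut through the front wall from the floor up, its −x edge 3546 mm from the wall's −x end.


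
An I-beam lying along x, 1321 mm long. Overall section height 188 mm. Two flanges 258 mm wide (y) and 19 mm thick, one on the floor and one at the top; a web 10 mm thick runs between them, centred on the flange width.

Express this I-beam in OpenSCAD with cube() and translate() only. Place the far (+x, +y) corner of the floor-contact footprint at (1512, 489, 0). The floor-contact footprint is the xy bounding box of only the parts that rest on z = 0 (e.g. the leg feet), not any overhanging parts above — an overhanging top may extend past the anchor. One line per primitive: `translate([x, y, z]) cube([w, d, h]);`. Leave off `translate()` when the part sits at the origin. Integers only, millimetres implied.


translate([191, 231, 0]) cube([1321, 258, 19]);
translate([191, 355, 19]) cube([1321, 10, 150]);
translate([191, 231, 169]) cube([1321, 258, 19]);


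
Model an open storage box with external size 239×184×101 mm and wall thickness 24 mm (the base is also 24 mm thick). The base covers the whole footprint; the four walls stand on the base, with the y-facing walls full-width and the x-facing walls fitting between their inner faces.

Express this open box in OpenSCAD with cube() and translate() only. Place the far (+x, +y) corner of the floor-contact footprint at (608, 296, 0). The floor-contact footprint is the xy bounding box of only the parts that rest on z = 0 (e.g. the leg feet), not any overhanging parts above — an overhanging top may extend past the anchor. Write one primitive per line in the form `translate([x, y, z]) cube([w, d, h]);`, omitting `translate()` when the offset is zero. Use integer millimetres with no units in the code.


translate([369, 112, 0]) cube([239, 184, 24]);
translate([369, 112, 24]) cube([239, 24, 77]);
translate([369, 272, 24]) cube([239, 24, 77]);
translate([369, 136, 24]) cube([24, 136, 77]);
translate([584, 136, 24]) cube([24, 136, 77]);


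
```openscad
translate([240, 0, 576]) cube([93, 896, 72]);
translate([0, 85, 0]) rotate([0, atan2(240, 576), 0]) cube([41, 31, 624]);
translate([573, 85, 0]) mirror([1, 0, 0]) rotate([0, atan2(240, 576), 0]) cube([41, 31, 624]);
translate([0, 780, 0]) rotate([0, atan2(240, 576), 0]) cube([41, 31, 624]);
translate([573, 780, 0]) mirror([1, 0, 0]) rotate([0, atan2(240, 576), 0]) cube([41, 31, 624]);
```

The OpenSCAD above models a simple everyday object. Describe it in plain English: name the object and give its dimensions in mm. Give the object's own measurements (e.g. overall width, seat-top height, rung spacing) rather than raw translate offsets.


A sawhorse. A 93×896×72 mm beam (x, y, z) sits on two A-frame leg pairs. Each pair is two raked legs of 41×31 mm section (31 mm along y) splaying symmetrically in x. Each leg rises 576 mm vertically over 240 mm of horizontal reach and is 624 mm long along its own axis. Every leg's outer bottom edge rests on the floor and its outer top edge meets a bottom edge of the beam — the left legs (tilting toward +x) meet the beam's −x bottom edge, the right legs (their mirror images, tilting toward −x) meet its +x bottom edge — so the leg tops tuck under the beam, the beam's underside is 576 mm above the floor, and the feet are 573 mm apart outside-to-outside with the beam centred between them. The two leg pairs are set in 85 mm from either end of the beam.


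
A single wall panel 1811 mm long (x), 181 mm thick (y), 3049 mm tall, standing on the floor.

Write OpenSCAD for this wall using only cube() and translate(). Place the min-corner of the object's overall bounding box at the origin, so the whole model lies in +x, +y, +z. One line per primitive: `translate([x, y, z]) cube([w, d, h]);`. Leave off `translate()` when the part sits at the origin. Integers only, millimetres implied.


cube([1811, 181, 3049]);


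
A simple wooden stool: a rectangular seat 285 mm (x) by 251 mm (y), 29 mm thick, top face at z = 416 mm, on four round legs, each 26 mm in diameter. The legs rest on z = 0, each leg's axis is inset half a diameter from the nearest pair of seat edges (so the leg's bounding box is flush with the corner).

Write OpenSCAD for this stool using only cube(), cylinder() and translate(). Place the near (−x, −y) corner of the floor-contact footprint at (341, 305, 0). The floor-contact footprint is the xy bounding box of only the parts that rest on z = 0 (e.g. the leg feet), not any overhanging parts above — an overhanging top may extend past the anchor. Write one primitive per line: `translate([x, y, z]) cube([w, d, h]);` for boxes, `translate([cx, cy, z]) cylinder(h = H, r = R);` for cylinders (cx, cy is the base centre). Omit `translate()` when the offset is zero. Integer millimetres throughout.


translate([341, 305, 387]) cube([285, 251, 29]);
translate([354, 318, 0]) cylinder(h = 387, r = 13);
translate([613, 318, 0]) cylinder(h = 387, r = 13);
translate([354, 543, 0]) cylinder(h = 387, r = 13);
translate([613, 543, 0]) cylinder(h = 387, r = 13);


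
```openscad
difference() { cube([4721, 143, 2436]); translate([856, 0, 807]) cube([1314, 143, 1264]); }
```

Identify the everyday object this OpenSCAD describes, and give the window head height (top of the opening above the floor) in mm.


A wall with a window opening. The window head height is 2071 mm.

A wall with a rectangular opening subtracted — a window. Sill at z = 807, opening 1264 mm tall, so the head is at 807 + 1264 = 2071 mm.


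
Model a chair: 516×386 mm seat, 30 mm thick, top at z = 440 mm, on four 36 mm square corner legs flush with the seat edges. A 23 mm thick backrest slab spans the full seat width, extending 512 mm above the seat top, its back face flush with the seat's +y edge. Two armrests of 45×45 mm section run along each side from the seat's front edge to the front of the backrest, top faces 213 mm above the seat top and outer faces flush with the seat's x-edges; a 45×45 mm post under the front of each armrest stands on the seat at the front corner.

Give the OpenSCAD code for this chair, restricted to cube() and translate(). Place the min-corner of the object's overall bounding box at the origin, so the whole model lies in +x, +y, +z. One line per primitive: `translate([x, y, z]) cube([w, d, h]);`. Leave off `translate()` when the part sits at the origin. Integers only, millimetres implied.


// leg_h = 440 - 30 = 410
// arm post h = 213 - 45 = 168
translate([0, 0, 410]) cube([516, 386, 30]);
cube([36, 36, 410]);
translate([480, 0, 0]) cube([36, 36, 410]);
translate([0, 350, 0]) cube([36, 36, 410]);
translate([480, 350, 0]) cube([36, 36, 410]);
translate([0, 363, 440]) cube([516, 23, 512]);
translate([0, 0, 608]) cube([45, 363, 45]);
translate([471, 0, 608]) cube([45, 363, 45]);
translate([0, 0, 440]) cube([45, 45, 168]);
translate([471, 0, 440]) cube([45, 45, 168]);


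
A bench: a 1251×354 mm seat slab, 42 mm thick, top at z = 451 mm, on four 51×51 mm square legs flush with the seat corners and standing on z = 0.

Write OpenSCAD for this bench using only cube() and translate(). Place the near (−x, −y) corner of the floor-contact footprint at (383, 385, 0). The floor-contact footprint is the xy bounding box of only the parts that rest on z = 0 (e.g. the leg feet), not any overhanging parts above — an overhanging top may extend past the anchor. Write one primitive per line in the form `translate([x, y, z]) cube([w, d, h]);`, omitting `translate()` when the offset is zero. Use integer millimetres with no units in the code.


// leg_h = 451 − 42 = 409
translate([383, 385, 409]) cube([1251, 354, 42]);
translate([383, 385, 0]) cube([51, 51, 409]);
translate([383, 688, 0]) cube([51, 51, 409]);
translate([1583, 385, 0]) cube([51, 51, 409]);
translate([1583, 688, 0]) cube([51, 51, 409]);


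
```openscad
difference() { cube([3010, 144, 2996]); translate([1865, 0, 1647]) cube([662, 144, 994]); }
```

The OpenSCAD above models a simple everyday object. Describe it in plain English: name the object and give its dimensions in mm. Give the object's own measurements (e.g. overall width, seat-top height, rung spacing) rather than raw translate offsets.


A wall 3010 mm long (x), 144 mm thick (y), 2996 mm tall, with a rectangular window opening cut through it. The opening is 662 mm wide and 994 mm tall; its sill is at z = 1647 mm and its near (−x) edge is 1865 mm from the wall's −x end. The opening passes through the full wall thickness.


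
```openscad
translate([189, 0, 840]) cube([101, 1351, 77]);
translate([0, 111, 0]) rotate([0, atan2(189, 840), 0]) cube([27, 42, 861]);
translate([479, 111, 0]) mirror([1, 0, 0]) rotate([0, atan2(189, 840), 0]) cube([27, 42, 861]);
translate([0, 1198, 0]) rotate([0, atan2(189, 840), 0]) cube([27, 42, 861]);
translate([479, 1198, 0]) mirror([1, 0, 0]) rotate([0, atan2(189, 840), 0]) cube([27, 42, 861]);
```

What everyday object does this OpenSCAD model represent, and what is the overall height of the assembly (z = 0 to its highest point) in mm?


A sawhorse. The overall height is 917 mm.

A beam across two mirrored pairs of raked legs — a sawhorse. The beam's underside is at z = 840 (matching the legs' vertical rise in atan2(189, 840)) and the beam is 77 mm tall, so its top is at 840 + 77 = 917 mm. The raked legs top out at the beam's underside, so that is the highest point.


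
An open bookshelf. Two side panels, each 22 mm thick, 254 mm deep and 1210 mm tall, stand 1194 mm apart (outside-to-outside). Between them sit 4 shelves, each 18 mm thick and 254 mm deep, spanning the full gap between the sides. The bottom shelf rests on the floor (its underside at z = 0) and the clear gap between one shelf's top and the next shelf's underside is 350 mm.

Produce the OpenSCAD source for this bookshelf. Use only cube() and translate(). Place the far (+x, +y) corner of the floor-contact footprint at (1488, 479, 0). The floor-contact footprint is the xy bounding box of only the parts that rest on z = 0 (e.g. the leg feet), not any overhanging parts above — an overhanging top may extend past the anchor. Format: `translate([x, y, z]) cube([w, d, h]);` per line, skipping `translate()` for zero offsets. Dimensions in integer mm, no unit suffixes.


translate([294, 225, 0]) cube([22, 254, 1210]);
translate([1466, 225, 0]) cube([22, 254, 1210]);
translate([316, 225, 0]) cube([1150, 254, 18]);
translate([316, 225, 368]) cube([1150, 254, 18]);
translate([316, 225, 736]) cube([1150, 254, 18]);
translate([316, 225, 1104]) cube([1150, 254, 18]);


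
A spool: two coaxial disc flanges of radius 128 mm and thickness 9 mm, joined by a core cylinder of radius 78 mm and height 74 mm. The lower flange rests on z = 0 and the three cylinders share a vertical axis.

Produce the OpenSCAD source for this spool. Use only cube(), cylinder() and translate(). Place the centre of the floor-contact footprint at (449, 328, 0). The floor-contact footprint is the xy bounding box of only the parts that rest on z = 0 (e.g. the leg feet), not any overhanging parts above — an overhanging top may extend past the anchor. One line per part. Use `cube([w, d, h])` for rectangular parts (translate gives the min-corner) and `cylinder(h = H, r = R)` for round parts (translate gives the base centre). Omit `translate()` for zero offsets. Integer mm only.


translate([449, 328, 0]) cylinder(h = 9, r = 128);
translate([449, 328, 9]) cylinder(h = 74, r = 78);
translate([449, 328, 83]) cylinder(h = 9, r = 128);


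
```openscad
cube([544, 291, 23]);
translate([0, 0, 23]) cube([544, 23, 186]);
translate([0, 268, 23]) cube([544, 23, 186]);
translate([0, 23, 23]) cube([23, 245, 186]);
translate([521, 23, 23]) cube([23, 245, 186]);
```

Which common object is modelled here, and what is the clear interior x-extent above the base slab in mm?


An open box. The internal width is 498 mm.

A 544×291 base slab with four walls standing on it — an open box. The base is 544 mm wide and the walls are 23 mm thick, so the internal width is 544 − 2 × 23 = 498 mm.


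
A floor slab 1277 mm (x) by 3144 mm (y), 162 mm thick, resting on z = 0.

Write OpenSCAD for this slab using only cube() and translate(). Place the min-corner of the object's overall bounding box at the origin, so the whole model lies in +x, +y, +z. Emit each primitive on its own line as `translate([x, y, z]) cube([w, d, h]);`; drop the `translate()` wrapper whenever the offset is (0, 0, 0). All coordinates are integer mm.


cube([1277, 3144, 162]);


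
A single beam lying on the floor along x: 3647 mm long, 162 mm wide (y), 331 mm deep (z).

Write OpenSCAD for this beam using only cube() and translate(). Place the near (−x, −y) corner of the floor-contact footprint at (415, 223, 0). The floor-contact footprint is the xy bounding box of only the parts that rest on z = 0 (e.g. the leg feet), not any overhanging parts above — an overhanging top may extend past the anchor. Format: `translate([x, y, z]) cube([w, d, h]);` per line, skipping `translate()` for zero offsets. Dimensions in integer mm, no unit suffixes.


translate([415, 223, 0]) cube([3647, 162, 331]);


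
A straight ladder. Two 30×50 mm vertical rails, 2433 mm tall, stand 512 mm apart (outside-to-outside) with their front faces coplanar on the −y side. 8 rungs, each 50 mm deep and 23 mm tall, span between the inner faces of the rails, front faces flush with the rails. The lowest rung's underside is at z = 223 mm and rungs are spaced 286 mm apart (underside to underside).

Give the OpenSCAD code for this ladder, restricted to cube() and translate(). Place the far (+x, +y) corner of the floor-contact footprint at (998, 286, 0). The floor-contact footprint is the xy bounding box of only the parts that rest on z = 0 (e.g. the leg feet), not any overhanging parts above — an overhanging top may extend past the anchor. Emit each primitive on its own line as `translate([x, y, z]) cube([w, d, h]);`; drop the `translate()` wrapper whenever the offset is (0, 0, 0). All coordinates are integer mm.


translate([486, 236, 0]) cube([30, 50, 2433]);
translate([968, 236, 0]) cube([30, 50, 2433]);
translate([516, 236, 223]) cube([452, 50, 23]);
translate([516, 236, 509]) cube([452, 50, 23]);
translate([516, 236, 795]) cube([452, 50, 23]);
translate([516, 236, 1081]) cube([452, 50, 23]);
translate([516, 236, 1367]) cube([452, 50, 23]);
translate([516, 236, 1653]) cube([452, 50, 23]);
translate([516, 236, 1939]) cube([452, 50, 23]);
translate([516, 236, 2225]) cube([452, 50, 23]);


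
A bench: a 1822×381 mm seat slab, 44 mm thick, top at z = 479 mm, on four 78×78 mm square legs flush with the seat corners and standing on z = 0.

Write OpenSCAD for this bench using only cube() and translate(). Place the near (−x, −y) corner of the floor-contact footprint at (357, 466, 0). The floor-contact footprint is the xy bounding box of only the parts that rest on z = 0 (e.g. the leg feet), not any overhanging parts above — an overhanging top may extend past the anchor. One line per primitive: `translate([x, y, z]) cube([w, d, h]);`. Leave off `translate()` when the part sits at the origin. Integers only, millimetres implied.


translate([357, 466, 435]) cube([1822, 381, 44]);
translate([357, 466, 0]) cube([78, 78, 435]);
translate([357, 769, 0]) cube([78, 78, 435]);
translate([2101, 466, 0]) cube([78, 78, 435]);
translate([2101, 769, 0]) cube([78, 78, 435]);


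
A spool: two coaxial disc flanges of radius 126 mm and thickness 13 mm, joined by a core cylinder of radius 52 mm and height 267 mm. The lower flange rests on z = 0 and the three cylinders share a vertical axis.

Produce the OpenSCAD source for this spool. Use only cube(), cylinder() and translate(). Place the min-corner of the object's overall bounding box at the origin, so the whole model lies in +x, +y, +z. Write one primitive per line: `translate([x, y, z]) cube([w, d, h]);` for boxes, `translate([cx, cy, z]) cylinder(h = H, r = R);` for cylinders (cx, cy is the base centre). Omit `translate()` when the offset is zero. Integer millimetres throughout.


translate([126, 126, 0]) cylinder(h = 13, r = 126);
translate([126, 126, 13]) cylinder(h = 267, r = 52);
translate([126, 126, 280]) cylinder(h = 13, r = 126);


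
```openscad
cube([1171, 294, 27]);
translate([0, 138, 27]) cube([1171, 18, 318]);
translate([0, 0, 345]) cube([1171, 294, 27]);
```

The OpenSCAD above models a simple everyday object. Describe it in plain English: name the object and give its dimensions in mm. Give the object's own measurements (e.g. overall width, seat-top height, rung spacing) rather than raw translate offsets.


An I-beam lying along x, 1171 mm long. Overall section height 372 mm. Two flanges 294 mm wide (y) and 27 mm thick, one on the floor and one at the top; a web 18 mm thick runs between them, centred on the flange width.


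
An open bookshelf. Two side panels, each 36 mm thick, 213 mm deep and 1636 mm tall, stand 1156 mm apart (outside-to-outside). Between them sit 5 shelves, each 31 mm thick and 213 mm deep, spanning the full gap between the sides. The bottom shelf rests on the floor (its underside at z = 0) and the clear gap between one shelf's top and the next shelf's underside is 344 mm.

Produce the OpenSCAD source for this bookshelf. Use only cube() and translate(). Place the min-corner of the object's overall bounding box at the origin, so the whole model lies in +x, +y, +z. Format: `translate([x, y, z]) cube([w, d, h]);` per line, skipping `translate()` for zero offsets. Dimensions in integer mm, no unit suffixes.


cube([36, 213, 1636]);
translate([1120, 0, 0]) cube([36, 213, 1636]);
translate([36, 0, 0]) cube([1084, 213, 31]);
translate([36, 0, 375]) cube([1084, 213, 31]);
translate([36, 0, 750]) cube([1084, 213, 31]);
translate([36, 0, 1125]) cube([1084, 213, 31]);
translate([36, 0, 1500]) cube([1084, 213, 31]);


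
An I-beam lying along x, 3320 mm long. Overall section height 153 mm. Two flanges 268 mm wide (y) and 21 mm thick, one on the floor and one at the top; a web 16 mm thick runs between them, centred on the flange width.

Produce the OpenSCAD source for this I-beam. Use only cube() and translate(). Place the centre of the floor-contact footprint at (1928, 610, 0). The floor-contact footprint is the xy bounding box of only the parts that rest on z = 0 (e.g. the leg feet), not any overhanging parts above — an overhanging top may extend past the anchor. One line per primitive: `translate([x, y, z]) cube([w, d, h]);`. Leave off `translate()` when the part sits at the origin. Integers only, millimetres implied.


translate([268, 476, 0]) cube([3320, 268, 21]);
translate([268, 602, 21]) cube([3320, 16, 111]);
translate([268, 476, 132]) cube([3320, 268, 21]);


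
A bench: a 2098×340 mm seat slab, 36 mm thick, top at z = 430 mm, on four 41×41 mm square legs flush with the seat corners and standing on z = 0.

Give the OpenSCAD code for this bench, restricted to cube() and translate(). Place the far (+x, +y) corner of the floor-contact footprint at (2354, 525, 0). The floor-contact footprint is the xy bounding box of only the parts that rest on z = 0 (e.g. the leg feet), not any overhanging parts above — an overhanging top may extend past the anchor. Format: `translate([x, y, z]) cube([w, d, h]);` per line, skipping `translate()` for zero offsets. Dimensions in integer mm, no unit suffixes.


translate([256, 185, 394]) cube([2098, 340, 36]);
translate([256, 185, 0]) cube([41, 41, 394]);
translate([256, 484, 0]) cube([41, 41, 394]);
translate([2313, 185, 0]) cube([41, 41, 394]);
translate([2313, 484, 0]) cube([41, 41, 394]);


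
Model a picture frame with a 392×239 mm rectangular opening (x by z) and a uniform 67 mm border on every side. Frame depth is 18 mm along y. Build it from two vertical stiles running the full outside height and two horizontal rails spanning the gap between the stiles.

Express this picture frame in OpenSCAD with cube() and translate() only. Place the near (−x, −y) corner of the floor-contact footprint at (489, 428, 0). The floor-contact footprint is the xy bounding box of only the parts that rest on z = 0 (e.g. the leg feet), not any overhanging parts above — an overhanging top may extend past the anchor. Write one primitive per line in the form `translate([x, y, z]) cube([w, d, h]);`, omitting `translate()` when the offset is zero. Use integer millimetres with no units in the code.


translate([489, 428, 0]) cube([67, 18, 373]);
translate([948, 428, 0]) cube([67, 18, 373]);
translate([556, 428, 0]) cube([392, 18, 67]);
translate([556, 428, 306]) cube([392, 18, 67]);


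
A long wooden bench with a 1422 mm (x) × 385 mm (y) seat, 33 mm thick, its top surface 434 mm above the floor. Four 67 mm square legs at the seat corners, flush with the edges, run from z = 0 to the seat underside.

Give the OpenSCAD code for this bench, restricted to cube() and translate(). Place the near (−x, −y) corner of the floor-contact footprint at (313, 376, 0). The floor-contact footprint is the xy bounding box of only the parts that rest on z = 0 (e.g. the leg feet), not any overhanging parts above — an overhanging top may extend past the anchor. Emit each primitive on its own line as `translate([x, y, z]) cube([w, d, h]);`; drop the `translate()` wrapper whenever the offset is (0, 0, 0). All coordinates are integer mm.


translate([313, 376, 401]) cube([1422, 385, 33]);
translate([313, 376, 0]) cube([67, 67, 401]);
translate([313, 694, 0]) cube([67, 67, 401]);
translate([1668, 376, 0]) cube([67, 67, 401]);
translate([1668, 694, 0]) cube([67, 67, 401]);


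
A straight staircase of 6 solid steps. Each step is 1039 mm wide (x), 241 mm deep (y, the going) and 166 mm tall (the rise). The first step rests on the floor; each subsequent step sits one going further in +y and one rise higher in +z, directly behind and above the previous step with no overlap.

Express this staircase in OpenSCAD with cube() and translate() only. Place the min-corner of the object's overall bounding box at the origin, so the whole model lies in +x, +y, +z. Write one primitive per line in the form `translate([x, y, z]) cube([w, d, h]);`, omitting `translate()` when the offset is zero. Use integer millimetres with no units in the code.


cube([1039, 241, 166]);
translate([0, 241, 166]) cube([1039, 241, 166]);
translate([0, 482, 332]) cube([1039, 241, 166]);
translate([0, 723, 498]) cube([1039, 241, 166]);
translate([0, 964, 664]) cube([1039, 241, 166]);
translate([0, 1205, 830]) cube([1039, 241, 166]);


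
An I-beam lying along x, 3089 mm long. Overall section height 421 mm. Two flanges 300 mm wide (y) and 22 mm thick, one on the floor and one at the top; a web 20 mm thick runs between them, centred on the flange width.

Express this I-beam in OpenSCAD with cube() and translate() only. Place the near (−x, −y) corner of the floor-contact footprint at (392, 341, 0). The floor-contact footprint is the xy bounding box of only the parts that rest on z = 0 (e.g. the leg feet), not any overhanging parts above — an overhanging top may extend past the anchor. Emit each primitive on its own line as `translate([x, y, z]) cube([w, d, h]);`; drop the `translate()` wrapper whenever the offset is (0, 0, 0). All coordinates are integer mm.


translate([392, 341, 0]) cube([3089, 300, 22]);
translate([392, 481, 22]) cube([3089, 20, 377]);
translate([392, 341, 399]) cube([3089, 300, 22]);


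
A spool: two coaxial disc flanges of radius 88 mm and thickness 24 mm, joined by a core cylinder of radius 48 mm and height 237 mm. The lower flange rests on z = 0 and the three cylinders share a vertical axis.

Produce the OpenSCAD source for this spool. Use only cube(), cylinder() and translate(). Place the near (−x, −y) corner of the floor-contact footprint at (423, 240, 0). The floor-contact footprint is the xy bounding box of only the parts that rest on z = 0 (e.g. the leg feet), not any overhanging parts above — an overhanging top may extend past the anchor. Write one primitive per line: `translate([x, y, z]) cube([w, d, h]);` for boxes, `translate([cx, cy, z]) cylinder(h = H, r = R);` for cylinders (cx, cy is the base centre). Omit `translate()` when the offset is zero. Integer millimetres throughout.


translate([511, 328, 0]) cylinder(h = 24, r = 88);
translate([511, 328, 24]) cylinder(h = 237, r = 48);
translate([511, 328, 261]) cylinder(h = 24, r = 88);


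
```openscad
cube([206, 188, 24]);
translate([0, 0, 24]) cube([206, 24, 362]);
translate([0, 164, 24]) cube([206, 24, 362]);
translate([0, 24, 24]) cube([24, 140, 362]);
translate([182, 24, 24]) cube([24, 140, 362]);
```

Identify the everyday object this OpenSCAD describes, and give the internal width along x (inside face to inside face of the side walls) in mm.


An open box. The internal width is 158 mm.

A 206×188 base slab with four walls standing on it — an open box. The base is 206 mm wide and the walls are 24 mm thick, so the internal width is 206 − 2 × 24 = 158 mm.


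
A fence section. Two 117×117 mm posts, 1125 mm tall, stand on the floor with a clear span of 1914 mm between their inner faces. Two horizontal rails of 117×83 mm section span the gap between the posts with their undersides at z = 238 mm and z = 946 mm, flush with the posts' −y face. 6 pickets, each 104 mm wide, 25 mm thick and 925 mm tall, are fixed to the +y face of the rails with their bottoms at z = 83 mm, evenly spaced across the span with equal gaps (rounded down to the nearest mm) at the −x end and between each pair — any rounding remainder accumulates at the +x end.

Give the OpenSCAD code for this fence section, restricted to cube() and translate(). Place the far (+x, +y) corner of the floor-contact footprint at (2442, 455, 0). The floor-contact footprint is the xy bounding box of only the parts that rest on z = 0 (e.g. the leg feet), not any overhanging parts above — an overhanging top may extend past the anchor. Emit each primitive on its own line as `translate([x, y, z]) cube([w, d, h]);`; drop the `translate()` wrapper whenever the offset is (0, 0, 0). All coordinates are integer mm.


translate([294, 338, 0]) cube([117, 117, 1125]);
translate([2325, 338, 0]) cube([117, 117, 1125]);
translate([411, 338, 238]) cube([1914, 117, 83]);
translate([411, 338, 946]) cube([1914, 117, 83]);
translate([595, 455, 83]) cube([104, 25, 925]);
translate([883, 455, 83]) cube([104, 25, 925]);
translate([1171, 455, 83]) cube([104, 25, 925]);
translate([1459, 455, 83]) cube([104, 25, 925]);
translate([1747, 455, 83]) cube([104, 25, 925]);
translate([2035, 455, 83]) cube([104, 25, 925]);


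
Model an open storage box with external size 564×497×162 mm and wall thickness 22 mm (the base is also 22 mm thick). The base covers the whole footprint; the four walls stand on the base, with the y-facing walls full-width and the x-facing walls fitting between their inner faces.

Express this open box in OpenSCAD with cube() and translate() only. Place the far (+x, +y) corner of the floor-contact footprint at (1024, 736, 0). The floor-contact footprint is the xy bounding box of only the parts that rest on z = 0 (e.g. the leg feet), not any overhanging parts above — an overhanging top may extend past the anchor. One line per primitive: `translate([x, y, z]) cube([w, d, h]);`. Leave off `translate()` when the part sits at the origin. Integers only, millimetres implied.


translate([460, 239, 0]) cube([564, 497, 22]);
translate([460, 239, 22]) cube([564, 22, 140]);
translate([460, 714, 22]) cube([564, 22, 140]);
translate([460, 261, 22]) cube([22, 453, 140]);
translate([1002, 261, 22]) cube([22, 453, 140]);


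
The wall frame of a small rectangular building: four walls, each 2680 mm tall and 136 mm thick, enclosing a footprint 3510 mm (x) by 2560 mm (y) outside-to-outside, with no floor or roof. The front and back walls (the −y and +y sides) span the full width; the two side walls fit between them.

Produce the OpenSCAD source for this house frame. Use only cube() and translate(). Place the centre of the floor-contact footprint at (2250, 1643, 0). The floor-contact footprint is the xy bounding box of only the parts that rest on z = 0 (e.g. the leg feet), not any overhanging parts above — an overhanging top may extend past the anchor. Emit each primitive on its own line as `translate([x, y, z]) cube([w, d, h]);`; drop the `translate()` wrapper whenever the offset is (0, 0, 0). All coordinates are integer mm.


translate([495, 363, 0]) cube([3510, 136, 2680]);
translate([495, 2787, 0]) cube([3510, 136, 2680]);
translate([495, 499, 0]) cube([136, 2288, 2680]);
translate([3869, 499, 0]) cube([136, 2288, 2680]);


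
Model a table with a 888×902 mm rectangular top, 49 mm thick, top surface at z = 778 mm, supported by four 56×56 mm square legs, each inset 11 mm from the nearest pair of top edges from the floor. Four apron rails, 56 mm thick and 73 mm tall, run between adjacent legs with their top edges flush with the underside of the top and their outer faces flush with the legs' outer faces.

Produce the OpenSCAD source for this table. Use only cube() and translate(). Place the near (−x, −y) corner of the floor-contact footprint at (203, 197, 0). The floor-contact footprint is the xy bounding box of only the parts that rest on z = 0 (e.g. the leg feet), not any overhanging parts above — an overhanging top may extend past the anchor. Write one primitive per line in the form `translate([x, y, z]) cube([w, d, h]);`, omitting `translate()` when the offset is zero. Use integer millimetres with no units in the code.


// leg_h = 778 - 49 = 729
// apron z = 729 - 73 = 656
translate([192, 186, 729]) cube([888, 902, 49]);
translate([203, 197, 0]) cube([56, 56, 729]);
translate([1013, 197, 0]) cube([56, 56, 729]);
translate([203, 1021, 0]) cube([56, 56, 729]);
translate([1013, 1021, 0]) cube([56, 56, 729]);
translate([259, 197, 656]) cube([754, 56, 73]);
translate([259, 1021, 656]) cube([754, 56, 73]);
translate([203, 253, 656]) cube([56, 768, 73]);
translate([1013, 253, 656]) cube([56, 768, 73]);


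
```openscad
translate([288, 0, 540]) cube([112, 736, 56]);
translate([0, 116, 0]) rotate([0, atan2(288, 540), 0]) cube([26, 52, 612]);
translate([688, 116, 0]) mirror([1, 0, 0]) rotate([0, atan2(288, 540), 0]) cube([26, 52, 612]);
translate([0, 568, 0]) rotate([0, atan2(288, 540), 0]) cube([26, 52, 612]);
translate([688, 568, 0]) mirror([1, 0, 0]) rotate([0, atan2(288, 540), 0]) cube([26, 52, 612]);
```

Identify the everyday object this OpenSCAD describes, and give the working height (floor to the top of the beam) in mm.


A sawhorse. The overall height is 596 mm.

A beam across two mirrored pairs of raked legs — a sawhorse. The beam's underside is at z = 540 (matching the legs' vertical rise in atan2(288, 540)) and the beam is 56 mm tall, so its top is at 540 + 56 = 596 mm. The raked legs top out at the beam's underside, so that is the highest point.


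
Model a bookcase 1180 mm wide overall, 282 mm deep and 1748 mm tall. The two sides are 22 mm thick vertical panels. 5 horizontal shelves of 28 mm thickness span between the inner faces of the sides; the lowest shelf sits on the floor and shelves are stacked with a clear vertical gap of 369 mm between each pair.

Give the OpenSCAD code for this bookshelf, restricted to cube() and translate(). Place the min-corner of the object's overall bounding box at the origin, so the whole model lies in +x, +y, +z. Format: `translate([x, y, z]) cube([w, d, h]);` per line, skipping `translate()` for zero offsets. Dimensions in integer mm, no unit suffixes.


cube([22, 282, 1748]);
translate([1158, 0, 0]) cube([22, 282, 1748]);
translate([22, 0, 0]) cube([1136, 282, 28]);
translate([22, 0, 397]) cube([1136, 282, 28]);
translate([22, 0, 794]) cube([1136, 282, 28]);
translate([22, 0, 1191]) cube([1136, 282, 28]);
translate([22, 0, 1588]) cube([1136, 282, 28]);
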